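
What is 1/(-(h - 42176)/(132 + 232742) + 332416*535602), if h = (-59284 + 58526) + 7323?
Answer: 116437/20730764419500195 ≈ 5.6166e-12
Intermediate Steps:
h = 6565 (h = -758 + 7323 = 6565)
1/(-(h - 42176)/(132 + 232742) + 332416*535602) = 1/((-(6565 - 42176)/(132 + 232742) + 332416)*535602) = (1/535602)/(-(-35611)/232874 + 332416) = (1/535602)/(-1*(-35611/232874) + 332416) = (1/535602)/(35611/232874 + 332416) = (1/535602)/(77411079195/232874) = (232874/77411079195)*(1/535602) = 116437/20730764419500195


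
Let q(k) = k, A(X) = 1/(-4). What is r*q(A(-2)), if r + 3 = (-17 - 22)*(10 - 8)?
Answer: 81/4 ≈ 20.250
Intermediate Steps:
A(X) = -1/4
r = -81 (r = -3 + (-17 - 22)*(10 - 8) = -3 - 39*2 = -3 - 78 = -81)
r*q(A(-2)) = -81*(-1/4) = 81/4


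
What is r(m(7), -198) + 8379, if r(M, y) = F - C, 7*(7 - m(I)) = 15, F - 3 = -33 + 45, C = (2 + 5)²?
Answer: 8345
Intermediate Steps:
C = 49 (C = 7² = 49)
F = 15 (F = 3 + (-33 + 45) = 3 + 12 = 15)
m(I) = 34/7 (m(I) = 7 - ⅐*15 = 7 - 15/7 = 34/7)
r(M, y) = -34 (r(M, y) = 15 - 1*49 = 15 - 49 = -34)
r(m(7), -198) + 8379 = -34 + 8379 = 8345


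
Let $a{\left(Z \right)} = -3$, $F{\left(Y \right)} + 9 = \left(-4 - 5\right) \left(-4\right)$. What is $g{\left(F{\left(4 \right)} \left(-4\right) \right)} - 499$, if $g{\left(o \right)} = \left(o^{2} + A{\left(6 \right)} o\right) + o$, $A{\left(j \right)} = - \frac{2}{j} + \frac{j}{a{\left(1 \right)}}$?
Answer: $11309$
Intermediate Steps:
$F{\left(Y \right)} = 27$ ($F{\left(Y \right)} = -9 + \left(-4 - 5\right) \left(-4\right) = -9 - -36 = -9 + 36 = 27$)
$A{\left(j \right)} = - \frac{2}{j} - \frac{j}{3}$ ($A{\left(j \right)} = - \frac{2}{j} + \frac{j}{-3} = - \frac{2}{j} + j \left(- \frac{1}{3}\right) = - \frac{2}{j} - \frac{j}{3}$)
$g{\left(o \right)} = o^{2} - \frac{4 o}{3}$ ($g{\left(o \right)} = \left(o^{2} + \left(- \frac{2}{6} - 2\right) o\right) + o = \left(o^{2} + \left(\left(-2\right) \frac{1}{6} - 2\right) o\right) + o = \left(o^{2} + \left(- \frac{1}{3} - 2\right) o\right) + o = \left(o^{2} - \frac{7 o}{3}\right) + o = o^{2} - \frac{4 o}{3}$)
$g{\left(F{\left(4 \right)} \left(-4\right) \right)} - 499 = \frac{27 \left(-4\right) \left(-4 + 3 \cdot 27 \left(-4\right)\right)}{3} - 499 = \frac{1}{3} \left(-108\right) \left(-4 + 3 \left(-108\right)\right) - 499 = \frac{1}{3} \left(-108\right) \left(-4 - 324\right) - 499 = \frac{1}{3} \left(-108\right) \left(-328\right) - 499 = 11808 - 499 = 11309$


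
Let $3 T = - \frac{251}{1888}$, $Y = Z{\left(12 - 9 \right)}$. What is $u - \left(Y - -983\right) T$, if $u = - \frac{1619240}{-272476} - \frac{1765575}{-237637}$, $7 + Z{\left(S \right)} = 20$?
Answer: $\frac{439408604181339}{7640544747016} \approx 57.51$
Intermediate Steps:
$Z{\left(S \right)} = 13$ ($Z{\left(S \right)} = -7 + 20 = 13$)
$Y = 13$
$u = \frac{216467037395}{16187594803}$ ($u = \left(-1619240\right) \left(- \frac{1}{272476}\right) - - \frac{1765575}{237637} = \frac{404810}{68119} + \frac{1765575}{237637} = \frac{216467037395}{16187594803} \approx 13.372$)
$T = - \frac{251}{5664}$ ($T = \frac{\left(-251\right) \frac{1}{1888}}{3} = \frac{1}{3} \left(- \frac{251}{1888}\right) = - \frac{251}{5664} \approx -0.044315$)
$u - \left(Y - -983\right) T = \frac{216467037395}{16187594803} - \left(13 - -983\right) \left(- \frac{251}{5664}\right) = \frac{216467037395}{16187594803} - \left(13 + 983\right) \left(- \frac{251}{5664}\right) = \frac{216467037395}{16187594803} - 996 \left(- \frac{251}{5664}\right) = \frac{216467037395}{16187594803} - - \frac{20833}{472} = \frac{216467037395}{16187594803} + \frac{20833}{472} = \frac{439408604181339}{7640544747016}$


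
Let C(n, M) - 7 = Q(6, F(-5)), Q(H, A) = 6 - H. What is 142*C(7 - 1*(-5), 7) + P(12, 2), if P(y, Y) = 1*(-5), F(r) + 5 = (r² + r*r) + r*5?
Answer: 989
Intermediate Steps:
F(r) = -5 + 2*r² + 5*r (F(r) = -5 + ((r² + r*r) + r*5) = -5 + ((r² + r²) + 5*r) = -5 + (2*r² + 5*r) = -5 + 2*r² + 5*r)
P(y, Y) = -5
C(n, M) = 7 (C(n, M) = 7 + (6 - 1*6) = 7 + (6 - 6) = 7 + 0 = 7)
142*C(7 - 1*(-5), 7) + P(12, 2) = 142*7 - 5 = 994 - 5 = 989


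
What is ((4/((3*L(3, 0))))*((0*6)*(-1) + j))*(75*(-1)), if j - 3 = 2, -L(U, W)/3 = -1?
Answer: -500/3 ≈ -166.67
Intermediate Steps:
L(U, W) = 3 (L(U, W) = -3*(-1) = 3)
j = 5 (j = 3 + 2 = 5)
((4/((3*L(3, 0))))*((0*6)*(-1) + j))*(75*(-1)) = ((4/((3*3)))*((0*6)*(-1) + 5))*(75*(-1)) = ((4/9)*(0*(-1) + 5))*(-75) = ((4*(1/9))*(0 + 5))*(-75) = ((4/9)*5)*(-75) = (20/9)*(-75) = -500/3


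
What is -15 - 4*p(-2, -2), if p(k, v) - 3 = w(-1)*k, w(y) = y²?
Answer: -19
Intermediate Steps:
p(k, v) = 3 + k (p(k, v) = 3 + (-1)²*k = 3 + 1*k = 3 + k)
-15 - 4*p(-2, -2) = -15 - 4*(3 - 2) = -15 - 4*1 = -15 - 4 = -19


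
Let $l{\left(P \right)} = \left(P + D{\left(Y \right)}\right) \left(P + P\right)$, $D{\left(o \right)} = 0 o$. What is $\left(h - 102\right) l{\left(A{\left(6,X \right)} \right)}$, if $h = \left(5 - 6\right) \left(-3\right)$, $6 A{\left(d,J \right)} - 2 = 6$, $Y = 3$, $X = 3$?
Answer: $-352$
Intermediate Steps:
$D{\left(o \right)} = 0$
$A{\left(d,J \right)} = \frac{4}{3}$ ($A{\left(d,J \right)} = \frac{1}{3} + \frac{1}{6} \cdot 6 = \frac{1}{3} + 1 = \frac{4}{3}$)
$h = 3$ ($h = \left(-1\right) \left(-3\right) = 3$)
$l{\left(P \right)} = 2 P^{2}$ ($l{\left(P \right)} = \left(P + 0\right) \left(P + P\right) = P 2 P = 2 P^{2}$)
$\left(h - 102\right) l{\left(A{\left(6,X \right)} \right)} = \left(3 - 102\right) 2 \left(\frac{4}{3}\right)^{2} = - 99 \cdot 2 \cdot \frac{16}{9} = \left(-99\right) \frac{32}{9} = -352$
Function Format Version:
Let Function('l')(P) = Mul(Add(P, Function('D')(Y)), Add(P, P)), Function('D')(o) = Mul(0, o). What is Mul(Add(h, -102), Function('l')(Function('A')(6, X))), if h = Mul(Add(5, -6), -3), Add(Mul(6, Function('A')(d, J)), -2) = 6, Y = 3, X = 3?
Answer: -352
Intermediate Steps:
Function('D')(o) = 0
Function('A')(d, J) = Rational(4, 3) (Function('A')(d, J) = Add(Rational(1, 3), Mul(Rational(1, 6), 6)) = Add(Rational(1, 3), 1) = Rational(4, 3))
h = 3 (h = Mul(-1, -3) = 3)
Function('l')(P) = Mul(2, Pow(P, 2)) (Function('l')(P) = Mul(Add(P, 0), Add(P, P)) = Mul(P, Mul(2, P)) = Mul(2, Pow(P, 2)))
Mul(Add(h, -102), Function('l')(Function('A')(6, X))) = Mul(Add(3, -102), Mul(2, Pow(Rational(4, 3), 2))) = Mul(-99, Mul(2, Rational(16, 9))) = Mul(-99, Rational(32, 9)) = -352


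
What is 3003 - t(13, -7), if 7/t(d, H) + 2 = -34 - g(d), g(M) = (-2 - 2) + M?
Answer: 135142/45 ≈ 3003.2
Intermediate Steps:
g(M) = -4 + M
t(d, H) = 7/(-32 - d) (t(d, H) = 7/(-2 + (-34 - (-4 + d))) = 7/(-2 + (-34 + (4 - d))) = 7/(-2 + (-30 - d)) = 7/(-32 - d))
3003 - t(13, -7) = 3003 - (-7)/(32 + 13) = 3003 - (-7)/45 = 3003 - 1*(-7/45) = 3003 + 7/45 = 135142/45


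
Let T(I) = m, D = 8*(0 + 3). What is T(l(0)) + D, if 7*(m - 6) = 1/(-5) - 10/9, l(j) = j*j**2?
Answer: 9391/315 ≈ 29.813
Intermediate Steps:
D = 24 (D = 8*3 = 24)
l(j) = j**3
m = 1831/315 (m = 6 + (1/(-5) - 10/9)/7 = 6 + (1*(-1/5) - 10*1/9)/7 = 6 + (-1/5 - 10/9)/7 = 6 + (1/7)*(-59/45) = 6 - 59/315 = 1831/315 ≈ 5.8127)
T(I) = 1831/315
T(l(0)) + D = 1831/315 + 24 = 9391/315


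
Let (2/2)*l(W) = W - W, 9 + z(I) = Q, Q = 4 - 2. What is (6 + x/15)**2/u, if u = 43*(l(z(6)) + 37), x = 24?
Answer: 1444/39775 ≈ 0.036304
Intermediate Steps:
Q = 2
z(I) = -7 (z(I) = -9 + 2 = -7)
l(W) = 0 (l(W) = W - W = 0)
u = 1591 (u = 43*(0 + 37) = 43*37 = 1591)
(6 + x/15)**2/u = (6 + 24/15)**2/1591 = (6 + 24*(1/15))**2*(1/1591) = (6 + 8/5)**2*(1/1591) = (38/5)**2*(1/1591) = (1444/25)*(1/1591) = 1444/39775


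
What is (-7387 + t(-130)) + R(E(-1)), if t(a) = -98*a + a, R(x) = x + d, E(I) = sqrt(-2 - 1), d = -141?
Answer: 5082 + I*sqrt(3) ≈ 5082.0 + 1.732*I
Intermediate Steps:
E(I) = I*sqrt(3) (E(I) = sqrt(-3) = I*sqrt(3))
R(x) = -141 + x (R(x) = x - 141 = -141 + x)
t(a) = -97*a
(-7387 + t(-130)) + R(E(-1)) = (-7387 - 97*(-130)) + (-141 + I*sqrt(3)) = (-7387 + 12610) + (-141 + I*sqrt(3)) = 5223 + (-141 + I*sqrt(3)) = 5082 + I*sqrt(3)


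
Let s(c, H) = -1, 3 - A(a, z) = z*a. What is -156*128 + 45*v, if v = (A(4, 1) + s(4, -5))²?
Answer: -19788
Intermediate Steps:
A(a, z) = 3 - a*z (A(a, z) = 3 - z*a = 3 - a*z)
v = 4 (v = ((3 - 1*4*1) - 1)² = ((3 - 4) - 1)² = (-1 - 1)² = (-2)² = 4)
-156*128 + 45*v = -156*128 + 45*4 = -19968 + 180 = -19788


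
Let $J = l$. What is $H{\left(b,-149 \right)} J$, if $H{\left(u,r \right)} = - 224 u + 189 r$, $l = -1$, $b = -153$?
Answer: $-6111$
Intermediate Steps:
$J = -1$
$H{\left(b,-149 \right)} J = \left(\left(-224\right) \left(-153\right) + 189 \left(-149\right)\right) \left(-1\right) = \left(34272 - 28161\right) \left(-1\right) = 6111 \left(-1\right) = -6111$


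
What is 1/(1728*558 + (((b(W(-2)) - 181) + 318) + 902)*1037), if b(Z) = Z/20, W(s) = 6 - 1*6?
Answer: 1/2041667 ≈ 4.8980e-7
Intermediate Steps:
W(s) = 0 (W(s) = 6 - 6 = 0)
b(Z) = Z/20 (b(Z) = Z*(1/20) = Z/20)
1/(1728*558 + (((b(W(-2)) - 181) + 318) + 902)*1037) = 1/(1728*558 + ((((1/20)*0 - 181) + 318) + 902)*1037) = 1/(964224 + (((0 - 181) + 318) + 902)*1037) = 1/(964224 + ((-181 + 318) + 902)*1037) = 1/(964224 + (137 + 902)*1037) = 1/(964224 + 1039*1037) = 1/(964224 + 1077443) = 1/2041667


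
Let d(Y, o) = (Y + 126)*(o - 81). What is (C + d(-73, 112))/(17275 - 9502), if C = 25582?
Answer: 9075/2591 ≈ 3.5025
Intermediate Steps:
d(Y, o) = (-81 + o)*(126 + Y) (d(Y, o) = (126 + Y)*(-81 + o) = (-81 + o)*(126 + Y))
(C + d(-73, 112))/(17275 - 9502) = (25582 + (-10206 - 81*(-73) + 126*112 - 73*112))/(17275 - 9502) = (25582 + (-10206 + 5913 + 14112 - 8176))/7773 = (25582 + 1643)*(1/7773) = 27225*(1/7773) = 9075/2591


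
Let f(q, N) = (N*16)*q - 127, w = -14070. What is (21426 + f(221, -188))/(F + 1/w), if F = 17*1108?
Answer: -9053608830/265022519 ≈ -34.162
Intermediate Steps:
F = 18836
f(q, N) = -127 + 16*N*q (f(q, N) = (16*N)*q - 127 = 16*N*q - 127 = -127 + 16*N*q)
(21426 + f(221, -188))/(F + 1/w) = (21426 + (-127 + 16*(-188)*221))/(18836 + 1/(-14070)) = (21426 + (-127 - 664768))/(18836 - 1/14070) = (21426 - 664895)/(265022519/14070) = -643469*14070/265022519 = -9053608830/265022519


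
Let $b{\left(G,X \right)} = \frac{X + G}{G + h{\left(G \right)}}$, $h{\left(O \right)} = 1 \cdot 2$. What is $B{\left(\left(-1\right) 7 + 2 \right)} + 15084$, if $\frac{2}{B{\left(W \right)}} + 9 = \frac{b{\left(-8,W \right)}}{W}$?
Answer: $\frac{4268712}{283} \approx 15084.0$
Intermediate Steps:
$h{\left(O \right)} = 2$
$b{\left(G,X \right)} = \frac{G + X}{2 + G}$ ($b{\left(G,X \right)} = \frac{X + G}{G + 2} = \frac{G + X}{2 + G}$)
$B{\left(W \right)} = \frac{2}{-9 + \frac{\frac{4}{3} - \frac{W}{6}}{W}}$ ($B{\left(W \right)} = \frac{2}{-9 + \frac{\frac{1}{2 - 8} \left(-8 + W\right)}{W}} = \frac{2}{-9 + \frac{\frac{1}{-6} \left(-8 + W\right)}{W}} = \frac{2}{-9 + \frac{\left(- \frac{1}{6}\right) \left(-8 + W\right)}{W}} = \frac{2}{-9 + \frac{\frac{4}{3} - \frac{W}{6}}{W}}$)
$B{\left(\left(-1\right) 7 + 2 \right)} + 15084 = - \frac{12 \left(\left(-1\right) 7 + 2\right)}{-8 + 55 \left(\left(-1\right) 7 + 2\right)} + 15084 = - \frac{12 \left(-7 + 2\right)}{-8 + 55 \left(-7 + 2\right)} + 15084 = \left(-12\right) \left(-5\right) \frac{1}{-8 + 55 \left(-5\right)} + 15084 = \left(-12\right) \left(-5\right) \frac{1}{-8 - 275} + 15084 = \left(-12\right) \left(-5\right) \frac{1}{-283} + 15084 = \left(-12\right) \left(-5\right) \left(- \frac{1}{283}\right) + 15084 = - \frac{60}{283} + 15084 = \frac{4268712}{283}$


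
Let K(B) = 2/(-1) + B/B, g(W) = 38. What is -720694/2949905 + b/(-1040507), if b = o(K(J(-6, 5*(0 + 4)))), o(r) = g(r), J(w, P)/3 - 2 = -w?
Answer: -749999248248/3069396801835 ≈ -0.24435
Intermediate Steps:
J(w, P) = 6 - 3*w (J(w, P) = 6 + 3*(-w) = 6 - 3*w)
K(B) = -1 (K(B) = 2*(-1) + 1 = -2 + 1 = -1)
o(r) = 38
b = 38
-720694/2949905 + b/(-1040507) = -720694/2949905 + 38/(-1040507) = -720694*1/2949905 + 38*(-1/1040507) = -720694/2949905 - 38/1040507 = -749999248248/3069396801835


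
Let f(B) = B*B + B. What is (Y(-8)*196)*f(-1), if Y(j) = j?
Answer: 0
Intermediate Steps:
f(B) = B + B² (f(B) = B² + B = B + B²)
(Y(-8)*196)*f(-1) = (-8*196)*(-(1 - 1)) = -(-1568)*0 = -1568*0 = 0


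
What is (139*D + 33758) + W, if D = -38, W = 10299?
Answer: 38775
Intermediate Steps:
(139*D + 33758) + W = (139*(-38) + 33758) + 10299 = (-5282 + 33758) + 10299 = 28476 + 10299 = 38775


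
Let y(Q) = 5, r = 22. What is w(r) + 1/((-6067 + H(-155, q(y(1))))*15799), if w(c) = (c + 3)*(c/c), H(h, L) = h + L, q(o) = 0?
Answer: 2457534449/98301378 ≈ 25.000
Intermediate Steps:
H(h, L) = L + h
w(c) = 3 + c (w(c) = (3 + c)*1 = 3 + c)
w(r) + 1/((-6067 + H(-155, q(y(1))))*15799) = (3 + 22) + 1/((-6067 + (0 - 155))*15799) = 25 + (1/15799)/(-6067 - 155) = 25 + (1/15799)/(-6222) = 25 - 1/6222*1/15799 = 25 - 1/98301378 = 2457534449/98301378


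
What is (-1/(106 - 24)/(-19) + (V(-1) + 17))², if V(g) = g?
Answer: 621455041/2427364 ≈ 256.02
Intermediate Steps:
(-1/(106 - 24)/(-19) + (V(-1) + 17))² = (-1/(106 - 24)/(-19) + (-1 + 17))² = (-1/82*(-1/19) + 16)² = (1/1558 + 16)² = (24929/1558)² = 621455041/2427364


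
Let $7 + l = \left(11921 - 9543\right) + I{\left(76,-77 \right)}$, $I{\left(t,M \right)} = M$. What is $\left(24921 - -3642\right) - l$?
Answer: $26269$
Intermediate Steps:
$l = 2294$ ($l = -7 + \left(\left(11921 - 9543\right) - 77\right) = -7 + \left(2378 - 77\right) = -7 + 2301 = 2294$)
$\left(24921 - -3642\right) - l = \left(24921 - -3642\right) - 2294 = \left(24921 + 3642\right) - 2294 = 28563 - 2294 = 26269$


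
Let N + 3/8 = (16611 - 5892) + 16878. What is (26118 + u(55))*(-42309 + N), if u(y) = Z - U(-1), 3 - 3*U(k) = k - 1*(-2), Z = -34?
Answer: -1534991125/4 ≈ -3.8375e+8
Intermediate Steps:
U(k) = 1/3 - k/3 (U(k) = 1 - (k - 1*(-2))/3 = 1 - (k + 2)/3 = 1 - (2 + k)/3 = 1 + (-2/3 - k/3) = 1/3 - k/3)
N = 220773/8 (N = -3/8 + ((16611 - 5892) + 16878) = -3/8 + (10719 + 16878) = -3/8 + 27597 = 220773/8 ≈ 27597.)
u(y) = -104/3 (u(y) = -34 - (1/3 - 1/3*(-1)) = -34 - (1/3 + 1/3) = -34 - 1*2/3 = -34 - 2/3 = -104/3)
(26118 + u(55))*(-42309 + N) = (26118 - 104/3)*(-42309 + 220773/8) = (78250/3)*(-117699/8) = -1534991125/4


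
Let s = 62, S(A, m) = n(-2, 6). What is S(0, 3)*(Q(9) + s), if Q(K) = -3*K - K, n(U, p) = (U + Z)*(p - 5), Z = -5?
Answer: -182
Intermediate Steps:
n(U, p) = (-5 + U)*(-5 + p) (n(U, p) = (U - 5)*(p - 5) = (-5 + U)*(-5 + p))
Q(K) = -4*K
S(A, m) = -7 (S(A, m) = 25 - 5*(-2) - 5*6 - 2*6 = 25 + 10 - 30 - 12 = -7)
S(0, 3)*(Q(9) + s) = -7*(-4*9 + 62) = -7*(-36 + 62) = -7*26 = -182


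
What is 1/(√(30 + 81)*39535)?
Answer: √111/4388385 ≈ 2.4008e-6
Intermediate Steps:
1/(√(30 + 81)*39535) = 1/(√111*39535) = 1/(39535*√111) = √111/4388385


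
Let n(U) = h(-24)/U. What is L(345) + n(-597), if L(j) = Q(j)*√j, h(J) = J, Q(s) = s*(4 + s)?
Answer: 8/199 + 120405*√345 ≈ 2.2364e+6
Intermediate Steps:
n(U) = -24/U
L(j) = j^(3/2)*(4 + j) (L(j) = (j*(4 + j))*√j = j^(3/2)*(4 + j))
L(345) + n(-597) = 345^(3/2)*(4 + 345) - 24/(-597) = (345*√345)*349 - 24*(-1/597) = 120405*√345 + 8/199 = 8/199 + 120405*√345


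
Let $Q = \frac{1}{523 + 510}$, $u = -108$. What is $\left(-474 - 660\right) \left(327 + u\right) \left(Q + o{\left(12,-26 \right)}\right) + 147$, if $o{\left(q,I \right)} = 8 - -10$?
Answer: $- \frac{4617842019}{1033} \approx -4.4703 \cdot 10^{6}$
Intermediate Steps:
$o{\left(q,I \right)} = 18$ ($o{\left(q,I \right)} = 8 + 10 = 18$)
$Q = \frac{1}{1033} \approx 0.00096805$
$\left(-474 - 660\right) \left(327 + u\right) \left(Q + o{\left(12,-26 \right)}\right) + 147 = \left(-474 - 660\right) \left(327 - 108\right) \left(\frac{1}{1033} + 18\right) + 147 = - 1134 \cdot 219 \cdot \frac{18595}{1033} + 147 = \left(-1134\right) \frac{4072305}{1033} + 147 = - \frac{4617993870}{1033} + 147 = - \frac{4617842019}{1033}$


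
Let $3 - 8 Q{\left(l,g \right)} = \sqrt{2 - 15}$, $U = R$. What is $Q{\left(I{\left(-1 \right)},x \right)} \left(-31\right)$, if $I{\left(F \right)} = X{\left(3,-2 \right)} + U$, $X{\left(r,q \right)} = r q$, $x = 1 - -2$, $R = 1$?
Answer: $- \frac{93}{8} + \frac{31 i \sqrt{13}}{8} \approx -11.625 + 13.972 i$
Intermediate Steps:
$U = 1$
$x = 3$ ($x = 1 + 2 = 3$)
$X{\left(r,q \right)} = q r$
$I{\left(F \right)} = -5$ ($I{\left(F \right)} = \left(-2\right) 3 + 1 = -6 + 1 = -5$)
$Q{\left(l,g \right)} = \frac{3}{8} - \frac{i \sqrt{13}}{8}$ ($Q{\left(l,g \right)} = \frac{3}{8} - \frac{\sqrt{2 - 15}}{8} = \frac{3}{8} - \frac{\sqrt{-13}}{8} = \frac{3}{8} - \frac{i \sqrt{13}}{8}$)
$Q{\left(I{\left(-1 \right)},x \right)} \left(-31\right) = \left(\frac{3}{8} - \frac{i \sqrt{13}}{8}\right) \left(-31\right) = - \frac{93}{8} + \frac{31 i \sqrt{13}}{8}$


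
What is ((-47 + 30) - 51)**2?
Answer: 4624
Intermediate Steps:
((-47 + 30) - 51)**2 = (-17 - 51)**2 = (-68)**2 = 4624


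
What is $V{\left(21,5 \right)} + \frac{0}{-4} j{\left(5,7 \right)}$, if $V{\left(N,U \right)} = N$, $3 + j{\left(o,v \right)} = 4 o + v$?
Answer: $21$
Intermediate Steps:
$j{\left(o,v \right)} = -3 + v + 4 o$ ($j{\left(o,v \right)} = -3 + \left(4 o + v\right) = -3 + \left(v + 4 o\right) = -3 + v + 4 o$)
$V{\left(21,5 \right)} + \frac{0}{-4} j{\left(5,7 \right)} = 21 + \frac{0}{-4} \left(-3 + 7 + 4 \cdot 5\right) = 21 + 0 \left(- \frac{1}{4}\right) \left(-3 + 7 + 20\right) = 21 + 0 \cdot 24 = 21 + 0 = 21$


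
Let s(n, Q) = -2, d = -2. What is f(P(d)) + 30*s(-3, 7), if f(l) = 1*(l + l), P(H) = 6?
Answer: -48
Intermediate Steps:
f(l) = 2*l (f(l) = 1*(2*l) = 2*l)
f(P(d)) + 30*s(-3, 7) = 2*6 + 30*(-2) = 12 - 60 = -48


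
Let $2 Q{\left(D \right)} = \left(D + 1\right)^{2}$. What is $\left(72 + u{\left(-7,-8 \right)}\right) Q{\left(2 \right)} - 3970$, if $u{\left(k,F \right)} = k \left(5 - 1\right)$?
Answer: $-3772$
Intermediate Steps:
$u{\left(k,F \right)} = 4 k$ ($u{\left(k,F \right)} = k 4 = 4 k$)
$Q{\left(D \right)} = \frac{\left(1 + D\right)^{2}}{2}$ ($Q{\left(D \right)} = \frac{\left(D + 1\right)^{2}}{2} = \frac{\left(1 + D\right)^{2}}{2}$)
$\left(72 + u{\left(-7,-8 \right)}\right) Q{\left(2 \right)} - 3970 = \left(72 + 4 \left(-7\right)\right) \frac{\left(1 + 2\right)^{2}}{2} - 3970 = \left(72 - 28\right) \frac{3^{2}}{2} - 3970 = 44 \cdot \frac{1}{2} \cdot 9 - 3970 = 44 \cdot \frac{9}{2} - 3970 = 198 - 3970 = -3772$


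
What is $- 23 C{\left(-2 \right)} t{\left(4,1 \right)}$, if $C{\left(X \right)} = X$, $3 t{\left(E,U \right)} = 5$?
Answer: $\frac{230}{3} \approx 76.667$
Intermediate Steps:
$t{\left(E,U \right)} = \frac{5}{3}$ ($t{\left(E,U \right)} = \frac{1}{3} \cdot 5 = \frac{5}{3}$)
$- 23 C{\left(-2 \right)} t{\left(4,1 \right)} = \left(-23\right) \left(-2\right) \frac{5}{3} = 46 \cdot \frac{5}{3} = \frac{230}{3}$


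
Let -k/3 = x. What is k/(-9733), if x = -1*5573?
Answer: -16719/9733 ≈ -1.7178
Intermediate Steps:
x = -5573
k = 16719 (k = -3*(-5573) = 16719)
k/(-9733) = 16719/(-9733) = 16719*(-1/9733) = -16719/9733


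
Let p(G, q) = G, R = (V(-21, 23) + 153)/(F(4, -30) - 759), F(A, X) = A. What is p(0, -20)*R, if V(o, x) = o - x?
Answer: 0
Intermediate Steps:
R = -109/755 (R = ((-21 - 1*23) + 153)/(4 - 759) = ((-21 - 23) + 153)/(-755) = (-44 + 153)*(-1/755) = 109*(-1/755) = -109/755 ≈ -0.14437)
p(0, -20)*R = 0*(-109/755) = 0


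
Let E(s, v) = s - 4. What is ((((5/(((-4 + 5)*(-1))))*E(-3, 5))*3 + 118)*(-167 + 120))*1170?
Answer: -12262770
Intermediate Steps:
E(s, v) = -4 + s
((((5/(((-4 + 5)*(-1))))*E(-3, 5))*3 + 118)*(-167 + 120))*1170 = ((((5/(((-4 + 5)*(-1))))*(-4 - 3))*3 + 118)*(-167 + 120))*1170 = ((((5/((1*(-1))))*(-7))*3 + 118)*(-47))*1170 = ((((5/(-1))*(-7))*3 + 118)*(-47))*1170 = ((((5*(-1))*(-7))*3 + 118)*(-47))*1170 = ((-5*(-7)*3 + 118)*(-47))*1170 = ((35*3 + 118)*(-47))*1170 = ((105 + 118)*(-47))*1170 = (223*(-47))*1170 = -10481*1170 = -12262770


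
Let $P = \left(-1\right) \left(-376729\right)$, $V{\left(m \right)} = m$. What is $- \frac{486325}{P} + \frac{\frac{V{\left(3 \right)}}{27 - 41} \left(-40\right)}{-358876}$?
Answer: $- \frac{305433799660}{236598244057} \approx -1.2909$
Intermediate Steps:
$P = 376729$
$- \frac{486325}{P} + \frac{\frac{V{\left(3 \right)}}{27 - 41} \left(-40\right)}{-358876} = - \frac{486325}{376729} + \frac{\frac{3}{27 - 41} \left(-40\right)}{-358876} = \left(-486325\right) \frac{1}{376729} + \frac{3}{-14} \left(-40\right) \left(- \frac{1}{358876}\right) = - \frac{486325}{376729} + 3 \left(- \frac{1}{14}\right) \left(-40\right) \left(- \frac{1}{358876}\right) = - \frac{486325}{376729} + \left(- \frac{3}{14}\right) \left(-40\right) \left(- \frac{1}{358876}\right) = - \frac{486325}{376729} + \frac{60}{7} \left(- \frac{1}{358876}\right) = - \frac{486325}{376729} - \frac{15}{628033} = - \frac{305433799660}{236598244057}$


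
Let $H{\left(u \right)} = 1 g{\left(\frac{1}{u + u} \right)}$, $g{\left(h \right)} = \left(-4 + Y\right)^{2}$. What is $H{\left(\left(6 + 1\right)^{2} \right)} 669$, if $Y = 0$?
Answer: $10704$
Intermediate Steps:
$g{\left(h \right)} = 16$ ($g{\left(h \right)} = \left(-4 + 0\right)^{2} = \left(-4\right)^{2} = 16$)
$H{\left(u \right)} = 16$ ($H{\left(u \right)} = 1 \cdot 16 = 16$)
$H{\left(\left(6 + 1\right)^{2} \right)} 669 = 16 \cdot 669 = 10704$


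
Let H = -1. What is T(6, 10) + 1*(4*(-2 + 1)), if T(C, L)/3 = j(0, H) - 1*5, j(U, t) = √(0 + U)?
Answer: -19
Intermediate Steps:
j(U, t) = √U
T(C, L) = -15 (T(C, L) = 3*(√0 - 1*5) = 3*(0 - 5) = 3*(-5) = -15)
T(6, 10) + 1*(4*(-2 + 1)) = -15 + 1*(4*(-2 + 1)) = -15 + 1*(4*(-1)) = -15 + 1*(-4) = -15 - 4 = -19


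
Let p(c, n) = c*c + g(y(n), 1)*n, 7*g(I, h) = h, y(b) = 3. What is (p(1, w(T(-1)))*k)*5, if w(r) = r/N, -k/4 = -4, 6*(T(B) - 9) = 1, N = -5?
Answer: 1240/21 ≈ 59.048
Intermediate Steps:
T(B) = 55/6 (T(B) = 9 + (⅙)*1 = 9 + ⅙ = 55/6)
k = 16 (k = -4*(-4) = 16)
g(I, h) = h/7
w(r) = -r/5 (w(r) = r/(-5) = r*(-⅕) = -r/5)
p(c, n) = c² + n/7 (p(c, n) = c*c + ((⅐)*1)*n = c² + n/7)
(p(1, w(T(-1)))*k)*5 = ((1² + (-⅕*55/6)/7)*16)*5 = ((1 + (⅐)*(-11/6))*16)*5 = ((1 - 11/42)*16)*5 = ((31/42)*16)*5 = (248/21)*5 = 1240/21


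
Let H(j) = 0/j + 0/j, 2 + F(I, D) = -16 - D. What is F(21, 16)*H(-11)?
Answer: 0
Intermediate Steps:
F(I, D) = -18 - D (F(I, D) = -2 + (-16 - D) = -18 - D)
H(j) = 0 (H(j) = 0 + 0 = 0)
F(21, 16)*H(-11) = (-18 - 1*16)*0 = (-18 - 16)*0 = -34*0 = 0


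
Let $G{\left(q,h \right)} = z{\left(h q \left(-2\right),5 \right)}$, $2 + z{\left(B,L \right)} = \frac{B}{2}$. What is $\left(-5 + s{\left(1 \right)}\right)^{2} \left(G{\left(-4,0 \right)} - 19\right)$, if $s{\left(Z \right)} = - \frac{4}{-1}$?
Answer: $-21$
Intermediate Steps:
$z{\left(B,L \right)} = -2 + \frac{B}{2}$
$G{\left(q,h \right)} = -2 - h q$ ($G{\left(q,h \right)} = -2 + \frac{h q \left(-2\right)}{2} = -2 + \frac{\left(-2\right) h q}{2} = -2 - h q$)
$s{\left(Z \right)} = 4$ ($s{\left(Z \right)} = \left(-4\right) \left(-1\right) = 4$)
$\left(-5 + s{\left(1 \right)}\right)^{2} \left(G{\left(-4,0 \right)} - 19\right) = \left(-5 + 4\right)^{2} \left(\left(-2 - 0 \left(-4\right)\right) - 19\right) = \left(-1\right)^{2} \left(\left(-2 + 0\right) - 19\right) = 1 \left(-2 - 19\right) = 1 \left(-21\right) = -21$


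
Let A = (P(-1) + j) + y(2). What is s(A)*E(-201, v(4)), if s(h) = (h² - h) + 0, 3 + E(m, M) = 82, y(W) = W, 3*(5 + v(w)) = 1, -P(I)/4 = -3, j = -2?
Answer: 10428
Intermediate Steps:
P(I) = 12 (P(I) = -4*(-3) = 12)
v(w) = -14/3 (v(w) = -5 + (⅓)*1 = -5 + ⅓ = -14/3)
E(m, M) = 79 (E(m, M) = -3 + 82 = 79)
A = 12 (A = (12 - 2) + 2 = 10 + 2 = 12)
s(h) = h² - h
s(A)*E(-201, v(4)) = (12*(-1 + 12))*79 = (12*11)*79 = 132*79 = 10428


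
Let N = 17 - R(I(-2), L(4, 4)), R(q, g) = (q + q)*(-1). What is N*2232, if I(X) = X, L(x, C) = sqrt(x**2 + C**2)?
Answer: 29016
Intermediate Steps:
L(x, C) = sqrt(C**2 + x**2)
R(q, g) = -2*q (R(q, g) = (2*q)*(-1) = -2*q)
N = 13 (N = 17 - (-2)*(-2) = 17 - 1*4 = 17 - 4 = 13)
N*2232 = 13*2232 = 29016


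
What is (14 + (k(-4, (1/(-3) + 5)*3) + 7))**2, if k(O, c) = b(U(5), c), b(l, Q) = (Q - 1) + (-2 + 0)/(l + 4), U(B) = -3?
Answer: 1024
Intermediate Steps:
b(l, Q) = -1 + Q - 2/(4 + l) (b(l, Q) = (-1 + Q) - 2/(4 + l) = -1 + Q - 2/(4 + l))
k(O, c) = -3 + c (k(O, c) = (-6 - 1*(-3) + 4*c + c*(-3))/(4 - 3) = (-6 + 3 + 4*c - 3*c)/1 = 1*(-3 + c) = -3 + c)
(14 + (k(-4, (1/(-3) + 5)*3) + 7))**2 = (14 + ((-3 + (1/(-3) + 5)*3) + 7))**2 = (14 + ((-3 + (-1/3 + 5)*3) + 7))**2 = (14 + ((-3 + (14/3)*3) + 7))**2 = (14 + ((-3 + 14) + 7))**2 = (14 + (11 + 7))**2 = (14 + 18)**2 = 32**2 = 1024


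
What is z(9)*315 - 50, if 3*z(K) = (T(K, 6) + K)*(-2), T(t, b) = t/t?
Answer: -2150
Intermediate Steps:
T(t, b) = 1
z(K) = -⅔ - 2*K/3 (z(K) = ((1 + K)*(-2))/3 = (-2 - 2*K)/3 = -⅔ - 2*K/3)
z(9)*315 - 50 = (-⅔ - ⅔*9)*315 - 50 = (-⅔ - 6)*315 - 50 = -20/3*315 - 50 = -2100 - 50 = -2150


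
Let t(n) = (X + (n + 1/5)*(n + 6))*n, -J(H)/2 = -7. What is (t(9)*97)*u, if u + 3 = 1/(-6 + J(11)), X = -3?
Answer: -2710665/8 ≈ -3.3883e+5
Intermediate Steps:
J(H) = 14 (J(H) = -2*(-7) = 14)
t(n) = n*(-3 + (6 + n)*(1/5 + n)) (t(n) = (-3 + (n + 1/5)*(n + 6))*n = (-3 + (n + 1/5)*(6 + n))*n = (-3 + (1/5 + n)*(6 + n))*n = (-3 + (6 + n)*(1/5 + n))*n = n*(-3 + (6 + n)*(1/5 + n)))
u = -23/8 (u = -3 + 1/(-6 + 14) = -3 + 1/8 = -23/8 ≈ -2.8750)
(t(9)*97)*u = (((1/5)*9*(-9 + 5*9**2 + 31*9))*97)*(-23/8) = (((1/5)*9*(-9 + 5*81 + 279))*97)*(-23/8) = (((1/5)*9*(-9 + 405 + 279))*97)*(-23/8) = (((1/5)*9*675)*97)*(-23/8) = (1215*97)*(-23/8) = 117855*(-23/8) = -2710665/8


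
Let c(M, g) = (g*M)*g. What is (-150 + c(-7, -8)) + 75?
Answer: -523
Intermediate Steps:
c(M, g) = M*g² (c(M, g) = (M*g)*g = M*g²)
(-150 + c(-7, -8)) + 75 = (-150 - 7*(-8)²) + 75 = (-150 - 7*64) + 75 = (-150 - 448) + 75 = -598 + 75 = -523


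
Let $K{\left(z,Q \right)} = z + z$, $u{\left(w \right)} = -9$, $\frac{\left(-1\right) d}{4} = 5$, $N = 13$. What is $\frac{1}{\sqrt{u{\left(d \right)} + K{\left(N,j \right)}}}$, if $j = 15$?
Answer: $\frac{\sqrt{17}}{17} \approx 0.24254$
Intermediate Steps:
$d = -20$ ($d = \left(-4\right) 5 = -20$)
$K{\left(z,Q \right)} = 2 z$
$\frac{1}{\sqrt{u{\left(d \right)} + K{\left(N,j \right)}}} = \frac{1}{\sqrt{-9 + 2 \cdot 13}} = \frac{1}{\sqrt{-9 + 26}} = \frac{1}{\sqrt{17}} = \frac{\sqrt{17}}{17}$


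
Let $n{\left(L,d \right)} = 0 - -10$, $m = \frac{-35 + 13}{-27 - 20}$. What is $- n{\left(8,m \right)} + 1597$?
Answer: $1587$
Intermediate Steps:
$m = \frac{22}{47}$ ($m = - \frac{22}{-47} = \left(-22\right) \left(- \frac{1}{47}\right) = \frac{22}{47} \approx 0.46809$)
$n{\left(L,d \right)} = 10$ ($n{\left(L,d \right)} = 0 + 10 = 10$)
$- n{\left(8,m \right)} + 1597 = \left(-1\right) 10 + 1597 = -10 + 1597 = 1587$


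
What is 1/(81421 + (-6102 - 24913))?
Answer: 1/50406 ≈ 1.9839e-5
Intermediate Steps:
1/(81421 + (-6102 - 24913)) = 1/(81421 - 31015) = 1/50406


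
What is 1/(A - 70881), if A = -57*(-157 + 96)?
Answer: -1/67404 ≈ -1.4836e-5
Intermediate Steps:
A = 3477 (A = -57*(-61) = 3477)
1/(A - 70881) = 1/(3477 - 70881) = 1/(-67404) = -1/67404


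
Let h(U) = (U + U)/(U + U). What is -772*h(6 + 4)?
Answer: -772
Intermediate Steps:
h(U) = 1 (h(U) = (2*U)/((2*U)) = (2*U)*(1/(2*U)) = 1)
-772*h(6 + 4) = -772*1 = -772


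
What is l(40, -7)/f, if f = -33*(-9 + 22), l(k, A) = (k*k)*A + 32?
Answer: 11168/429 ≈ 26.033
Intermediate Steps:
l(k, A) = 32 + A*k² (l(k, A) = k²*A + 32 = A*k² + 32 = 32 + A*k²)
f = -429 (f = -33*13 = -429)
l(40, -7)/f = (32 - 7*40²)/(-429) = (32 - 7*1600)*(-1/429) = (32 - 11200)*(-1/429) = -11168*(-1/429) = 11168/429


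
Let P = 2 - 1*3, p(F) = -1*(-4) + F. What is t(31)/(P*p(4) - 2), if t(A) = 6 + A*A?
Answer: -967/10 ≈ -96.700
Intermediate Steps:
p(F) = 4 + F
P = -1 (P = 2 - 3 = -1)
t(A) = 6 + A²
t(31)/(P*p(4) - 2) = (6 + 31²)/(-(4 + 4) - 2) = (6 + 961)/(-1*8 - 2) = 967/(-8 - 2) = 967/(-10) = 967*(-⅒) = -967/10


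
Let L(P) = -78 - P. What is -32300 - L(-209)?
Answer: -32431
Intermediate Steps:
-32300 - L(-209) = -32300 - (-78 - 1*(-209)) = -32300 - (-78 + 209) = -32300 - 1*131 = -32300 - 131 = -32431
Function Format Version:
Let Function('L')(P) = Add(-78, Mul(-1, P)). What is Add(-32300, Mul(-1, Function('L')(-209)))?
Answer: -32431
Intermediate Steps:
Add(-32300, Mul(-1, Function('L')(-209))) = Add(-32300, Mul(-1, Add(-78, Mul(-1, -209)))) = Add(-32300, Mul(-1, Add(-78, 209))) = Add(-32300, Mul(-1, 131)) = Add(-32300, -131) = -32431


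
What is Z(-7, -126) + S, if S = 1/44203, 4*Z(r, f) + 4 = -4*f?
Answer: 5525376/44203 ≈ 125.00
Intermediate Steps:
Z(r, f) = -1 - f (Z(r, f) = -1 + (-4*f)/4 = -1 - f)
S = 1/44203 ≈ 2.2623e-5
Z(-7, -126) + S = (-1 - 1*(-126)) + 1/44203 = (-1 + 126) + 1/44203 = 125 + 1/44203 = 5525376/44203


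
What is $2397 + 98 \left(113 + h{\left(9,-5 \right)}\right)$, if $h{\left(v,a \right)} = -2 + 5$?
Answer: $13765$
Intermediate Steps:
$h{\left(v,a \right)} = 3$
$2397 + 98 \left(113 + h{\left(9,-5 \right)}\right) = 2397 + 98 \left(113 + 3\right) = 2397 + 98 \cdot 116 = 2397 + 11368 = 13765$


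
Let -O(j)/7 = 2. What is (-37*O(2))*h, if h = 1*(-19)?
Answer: -9842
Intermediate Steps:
O(j) = -14 (O(j) = -7*2 = -14)
h = -19
(-37*O(2))*h = -37*(-14)*(-19) = 518*(-19) = -9842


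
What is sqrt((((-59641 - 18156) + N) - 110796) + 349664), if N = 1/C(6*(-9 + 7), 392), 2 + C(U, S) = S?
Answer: sqrt(24498899490)/390 ≈ 401.34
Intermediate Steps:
C(U, S) = -2 + S
N = 1/390 (N = 1/(-2 + 392) = 1/390 ≈ 0.0025641)
sqrt((((-59641 - 18156) + N) - 110796) + 349664) = sqrt((((-59641 - 18156) + 1/390) - 110796) + 349664) = sqrt(((-77797 + 1/390) - 110796) + 349664) = sqrt((-30340829/390 - 110796) + 349664) = sqrt(-73551269/390 + 349664) = sqrt(62817691/390) = sqrt(24498899490)/390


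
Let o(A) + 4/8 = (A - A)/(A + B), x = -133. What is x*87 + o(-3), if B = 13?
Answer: -23143/2 ≈ -11572.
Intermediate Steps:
o(A) = -1/2 (o(A) = -1/2 + (A - A)/(A + 13) = -1/2 + 0/(13 + A) = -1/2 + 0 = -1/2)
x*87 + o(-3) = -133*87 - 1/2 = -11571 - 1/2 = -23143/2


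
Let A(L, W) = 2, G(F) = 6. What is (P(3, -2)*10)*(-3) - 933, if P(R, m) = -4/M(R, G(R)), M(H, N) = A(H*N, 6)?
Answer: -873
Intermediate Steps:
M(H, N) = 2
P(R, m) = -2 (P(R, m) = -4/2 = -4*½ = -2)
(P(3, -2)*10)*(-3) - 933 = -2*10*(-3) - 933 = -20*(-3) - 933 = 60 - 933 = -873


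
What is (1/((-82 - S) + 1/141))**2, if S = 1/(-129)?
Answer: 4084441/27453838864 ≈ 0.00014877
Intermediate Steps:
S = -1/129 ≈ -0.0077519
(1/((-82 - S) + 1/141))**2 = (1/((-82 - 1*(-1/129)) + 1/141))**2 = (1/((-82 + 1/129) + 1/141))**2 = (1/(-10577/129 + 1/141))**2 = (1/(-165692/2021))**2 = (-2021/165692)**2 = 4084441/27453838864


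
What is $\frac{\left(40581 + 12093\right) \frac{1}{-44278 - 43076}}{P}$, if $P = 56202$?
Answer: $- \frac{8779}{818244918} \approx -1.0729 \cdot 10^{-5}$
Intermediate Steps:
$\frac{\left(40581 + 12093\right) \frac{1}{-44278 - 43076}}{P} = \frac{\left(40581 + 12093\right) \frac{1}{-44278 - 43076}}{56202} = \frac{52674}{-87354} \cdot \frac{1}{56202} = 52674 \left(- \frac{1}{87354}\right) \frac{1}{56202} = \left(- \frac{8779}{14559}\right) \frac{1}{56202} = - \frac{8779}{818244918}$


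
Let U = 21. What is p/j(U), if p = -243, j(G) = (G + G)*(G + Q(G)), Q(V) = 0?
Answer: -27/98 ≈ -0.27551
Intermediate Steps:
j(G) = 2*G² (j(G) = (G + G)*(G + 0) = (2*G)*G = 2*G²)
p/j(U) = -243/(2*21²) = -243/(2*441) = -243/882 = -243*1/882 = -27/98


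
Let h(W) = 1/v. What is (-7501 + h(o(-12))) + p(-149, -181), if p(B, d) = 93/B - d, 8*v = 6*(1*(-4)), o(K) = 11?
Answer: -3272468/447 ≈ -7321.0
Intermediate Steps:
v = -3 (v = (6*(1*(-4)))/8 = (6*(-4))/8 = (⅛)*(-24) = -3)
p(B, d) = -d + 93/B
h(W) = -⅓ (h(W) = 1/(-3) = -⅓)
(-7501 + h(o(-12))) + p(-149, -181) = (-7501 - ⅓) + (-1*(-181) + 93/(-149)) = -22504/3 + (181 + 93*(-1/149)) = -22504/3 + (181 - 93/149) = -22504/3 + 26876/149 = -3272468/447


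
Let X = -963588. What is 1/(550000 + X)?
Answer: -1/413588 ≈ -2.4179e-6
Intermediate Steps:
1/(550000 + X) = 1/(550000 - 963588) = 1/(-413588) = -1/413588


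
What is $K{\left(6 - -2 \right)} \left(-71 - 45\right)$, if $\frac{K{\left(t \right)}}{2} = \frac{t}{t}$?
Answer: $-232$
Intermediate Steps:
$K{\left(t \right)} = 2$ ($K{\left(t \right)} = 2 \frac{t}{t} = 2 \cdot 1 = 2$)
$K{\left(6 - -2 \right)} \left(-71 - 45\right) = 2 \left(-71 - 45\right) = 2 \left(-116\right) = -232$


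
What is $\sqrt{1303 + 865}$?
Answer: $2 \sqrt{542} \approx 46.562$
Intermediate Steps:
$\sqrt{1303 + 865} = \sqrt{2168} = 2 \sqrt{542}$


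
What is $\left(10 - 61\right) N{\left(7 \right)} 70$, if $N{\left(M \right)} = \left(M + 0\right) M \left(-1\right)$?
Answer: $174930$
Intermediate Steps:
$N{\left(M \right)} = - M^{2}$ ($N{\left(M \right)} = M \left(- M\right) = - M^{2}$)
$\left(10 - 61\right) N{\left(7 \right)} 70 = \left(10 - 61\right) \left(- 7^{2}\right) 70 = \left(10 - 61\right) \left(\left(-1\right) 49\right) 70 = \left(-51\right) \left(-49\right) 70 = 2499 \cdot 70 = 174930$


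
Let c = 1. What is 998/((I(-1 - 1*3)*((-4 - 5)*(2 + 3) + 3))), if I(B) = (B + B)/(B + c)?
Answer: -499/56 ≈ -8.9107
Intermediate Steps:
I(B) = 2*B/(1 + B) (I(B) = (B + B)/(B + 1) = (2*B)/(1 + B) = 2*B/(1 + B))
998/((I(-1 - 1*3)*((-4 - 5)*(2 + 3) + 3))) = 998/(((2*(-1 - 1*3)/(1 + (-1 - 1*3)))*((-4 - 5)*(2 + 3) + 3))) = 998/(((2*(-1 - 3)/(1 + (-1 - 3)))*(-9*5 + 3))) = 998/(((2*(-4)/(1 - 4))*(-45 + 3))) = 998/(((2*(-4)/(-3))*(-42))) = 998/(((2*(-4)*(-⅓))*(-42))) = 998/(((8/3)*(-42))) = 998/(-112) = 998*(-1/112) = -499/56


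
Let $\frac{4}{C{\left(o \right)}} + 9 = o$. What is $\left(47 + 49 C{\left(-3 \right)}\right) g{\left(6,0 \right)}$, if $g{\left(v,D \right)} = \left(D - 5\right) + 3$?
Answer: $- \frac{184}{3} \approx -61.333$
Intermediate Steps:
$g{\left(v,D \right)} = -2 + D$ ($g{\left(v,D \right)} = \left(-5 + D\right) + 3 = -2 + D$)
$C{\left(o \right)} = \frac{4}{-9 + o}$
$\left(47 + 49 C{\left(-3 \right)}\right) g{\left(6,0 \right)} = \left(47 + 49 \frac{4}{-9 - 3}\right) \left(-2 + 0\right) = \left(47 + 49 \frac{4}{-12}\right) \left(-2\right) = \left(47 + 49 \cdot 4 \left(- \frac{1}{12}\right)\right) \left(-2\right) = \left(47 + 49 \left(- \frac{1}{3}\right)\right) \left(-2\right) = \left(47 - \frac{49}{3}\right) \left(-2\right) = \frac{92}{3} \left(-2\right) = - \frac{184}{3}$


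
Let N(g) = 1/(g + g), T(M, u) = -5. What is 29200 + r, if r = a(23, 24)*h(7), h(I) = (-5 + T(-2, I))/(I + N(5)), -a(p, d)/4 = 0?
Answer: 29200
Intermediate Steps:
N(g) = 1/(2*g)
a(p, d) = 0 (a(p, d) = -4*0 = 0)
h(I) = -10/(⅒ + I) (h(I) = (-5 - 5)/(I + (½)/5) = -10/(I + (½)*(⅕)) = -10/(I + ⅒) = -10/(⅒ + I))
r = 0 (r = 0*(-100/(1 + 10*7)) = 0*(-100/(1 + 70)) = 0*(-100/71) = 0)
29200 + r = 29200 + 0 = 29200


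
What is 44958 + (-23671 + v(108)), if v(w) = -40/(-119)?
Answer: 2533193/119 ≈ 21287.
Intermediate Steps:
v(w) = 40/119 (v(w) = -40*(-1/119) = 40/119)
44958 + (-23671 + v(108)) = 44958 + (-23671 + 40/119) = 44958 - 2816809/119 = 2533193/119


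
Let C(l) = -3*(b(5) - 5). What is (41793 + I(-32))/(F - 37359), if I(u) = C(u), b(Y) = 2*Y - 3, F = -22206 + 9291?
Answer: -4643/5586 ≈ -0.83119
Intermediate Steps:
F = -12915
b(Y) = -3 + 2*Y
C(l) = -6 (C(l) = -3*((-3 + 2*5) - 5) = -3*((-3 + 10) - 5) = -3*(7 - 5) = -3*2 = -6)
I(u) = -6
(41793 + I(-32))/(F - 37359) = (41793 - 6)/(-12915 - 37359) = 41787/(-50274) = 41787*(-1/50274) = -4643/5586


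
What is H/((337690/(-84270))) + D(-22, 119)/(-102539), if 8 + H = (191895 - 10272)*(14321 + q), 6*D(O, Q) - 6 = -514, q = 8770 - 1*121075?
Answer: 46132749178756047686/10387918473 ≈ 4.4410e+9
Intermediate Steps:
q = -112305 (q = 8770 - 121075 = -112305)
D(O, Q) = -254/3 (D(O, Q) = 1 + (⅙)*(-514) = 1 - 257/3 = -254/3)
H = -17796148040 (H = -8 + (191895 - 10272)*(14321 - 112305) = -8 + 181623*(-97984) = -8 - 17796148032 = -17796148040)
H/((337690/(-84270))) + D(-22, 119)/(-102539) = -17796148040/(337690/(-84270)) - 254/3/(-102539) = -17796148040/(337690*(-1/84270)) - 254/3*(-1/102539) = -17796148040/(-33769/8427) + 254/307617 = -17796148040*(-8427/33769) + 254/307617 = 149968139533080/33769 + 254/307617 = 46132749178756047686/10387918473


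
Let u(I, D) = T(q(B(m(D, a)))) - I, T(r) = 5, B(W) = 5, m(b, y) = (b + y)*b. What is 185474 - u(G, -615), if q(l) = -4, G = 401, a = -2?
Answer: 185870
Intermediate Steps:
m(b, y) = b*(b + y)
u(I, D) = 5 - I
185474 - u(G, -615) = 185474 - (5 - 1*401) = 185474 - (5 - 401) = 185474 - 1*(-396) = 185474 + 396 = 185870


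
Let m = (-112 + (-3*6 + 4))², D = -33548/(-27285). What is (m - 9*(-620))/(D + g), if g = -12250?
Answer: -292713480/167103851 ≈ -1.7517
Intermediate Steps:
D = 33548/27285 (D = -33548*(-1/27285) = 33548/27285 ≈ 1.2295)
m = 15876 (m = (-112 + (-18 + 4))² = (-112 - 14)² = (-126)² = 15876)
(m - 9*(-620))/(D + g) = (15876 - 9*(-620))/(33548/27285 - 12250) = (15876 + 5580)/(-334207702/27285) = 21456*(-27285/334207702) = -292713480/167103851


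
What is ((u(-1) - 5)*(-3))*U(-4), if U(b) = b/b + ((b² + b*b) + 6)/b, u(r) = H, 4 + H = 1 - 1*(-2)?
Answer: -153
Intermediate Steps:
H = -1 (H = -4 + (1 - 1*(-2)) = -4 + (1 + 2) = -4 + 3 = -1)
u(r) = -1
U(b) = 1 + (6 + 2*b²)/b (U(b) = 1 + ((b² + b²) + 6)/b = 1 + (2*b² + 6)/b = 1 + (6 + 2*b²)/b)
((u(-1) - 5)*(-3))*U(-4) = ((-1 - 5)*(-3))*(1 + 2*(-4) + 6/(-4)) = (-6*(-3))*(1 - 8 + 6*(-¼)) = 18*(1 - 8 - 3/2) = 18*(-17/2) = -153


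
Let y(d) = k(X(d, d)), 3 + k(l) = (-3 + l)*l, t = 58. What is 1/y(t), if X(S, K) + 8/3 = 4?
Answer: -9/47 ≈ -0.19149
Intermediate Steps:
X(S, K) = 4/3 (X(S, K) = -8/3 + 4 = 4/3)
k(l) = -3 + l*(-3 + l) (k(l) = -3 + (-3 + l)*l = -3 + l*(-3 + l))
y(d) = -47/9 (y(d) = -3 + (4/3)² - 3*4/3 = -3 + 16/9 - 4 = -47/9)
1/y(t) = 1/(-47/9) = -9/47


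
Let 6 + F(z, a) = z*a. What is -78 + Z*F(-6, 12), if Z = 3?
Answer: -312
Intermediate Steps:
F(z, a) = -6 + a*z (F(z, a) = -6 + z*a = -6 + a*z)
-78 + Z*F(-6, 12) = -78 + 3*(-6 + 12*(-6)) = -78 + 3*(-6 - 72) = -78 + 3*(-78) = -78 - 234 = -312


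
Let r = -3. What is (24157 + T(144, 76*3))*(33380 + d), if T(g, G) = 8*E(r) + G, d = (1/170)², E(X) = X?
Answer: 1382389307433/1700 ≈ 8.1317e+8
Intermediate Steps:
d = 1/28900 (d = (1/170)² = 1/28900 ≈ 3.4602e-5)
T(g, G) = -24 + G (T(g, G) = 8*(-3) + G = -24 + G)
(24157 + T(144, 76*3))*(33380 + d) = (24157 + (-24 + 76*3))*(33380 + 1/28900) = (24157 + (-24 + 228))*(964682001/28900) = (24157 + 204)*(964682001/28900) = 24361*(964682001/28900) = 1382389307433/1700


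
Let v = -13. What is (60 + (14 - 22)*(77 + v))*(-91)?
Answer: 41132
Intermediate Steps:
(60 + (14 - 22)*(77 + v))*(-91) = (60 + (14 - 22)*(77 - 13))*(-91) = (60 - 8*64)*(-91) = (60 - 512)*(-91) = -452*(-91) = 41132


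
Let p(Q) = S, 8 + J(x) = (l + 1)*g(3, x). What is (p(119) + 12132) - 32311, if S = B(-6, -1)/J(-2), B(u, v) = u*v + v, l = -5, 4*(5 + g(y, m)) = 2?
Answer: -40357/2 ≈ -20179.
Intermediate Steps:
g(y, m) = -9/2 (g(y, m) = -5 + (¼)*2 = -5 + ½ = -9/2)
B(u, v) = v + u*v
J(x) = 10 (J(x) = -8 + (-5 + 1)*(-9/2) = -8 - 4*(-9/2) = -8 + 18 = 10)
S = ½ (S = -(1 - 6)/10 = -1*(-5)*(⅒) = 5*(⅒) = ½ ≈ 0.50000)
p(Q) = ½
(p(119) + 12132) - 32311 = (½ + 12132) - 32311 = 24265/2 - 32311 = -40357/2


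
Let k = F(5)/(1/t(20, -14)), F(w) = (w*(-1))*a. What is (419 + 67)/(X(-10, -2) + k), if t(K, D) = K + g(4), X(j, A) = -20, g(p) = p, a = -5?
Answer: 243/290 ≈ 0.83793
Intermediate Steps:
F(w) = 5*w (F(w) = (w*(-1))*(-5) = -w*(-5) = 5*w)
t(K, D) = 4 + K (t(K, D) = K + 4 = 4 + K)
k = 600 (k = (5*5)/(1/(4 + 20)) = 25/(1/24) = 25*24 = 600)
(419 + 67)/(X(-10, -2) + k) = (419 + 67)/(-20 + 600) = 486/580 = 486*(1/580) = 243/290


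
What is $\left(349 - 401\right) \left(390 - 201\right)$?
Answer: $-9828$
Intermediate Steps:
$\left(349 - 401\right) \left(390 - 201\right) = \left(-52\right) 189 = -9828$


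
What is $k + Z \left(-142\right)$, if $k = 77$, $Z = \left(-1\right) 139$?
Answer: $19815$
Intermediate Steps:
$Z = -139$
$k + Z \left(-142\right) = 77 - -19738 = 77 + 19738 = 19815$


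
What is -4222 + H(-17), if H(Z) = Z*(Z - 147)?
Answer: -1434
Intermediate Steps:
H(Z) = Z*(-147 + Z)
-4222 + H(-17) = -4222 - 17*(-147 - 17) = -4222 - 17*(-164) = -4222 + 2788 = -1434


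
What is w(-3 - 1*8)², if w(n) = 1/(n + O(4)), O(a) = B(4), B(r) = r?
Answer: 1/49 ≈ 0.020408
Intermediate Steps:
O(a) = 4
w(n) = 1/(4 + n) (w(n) = 1/(n + 4) = 1/(4 + n))
w(-3 - 1*8)² = (1/(4 + (-3 - 1*8)))² = (1/(4 + (-3 - 8)))² = (1/(4 - 11))² = (1/(-7))² = (-⅐)² = 1/49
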